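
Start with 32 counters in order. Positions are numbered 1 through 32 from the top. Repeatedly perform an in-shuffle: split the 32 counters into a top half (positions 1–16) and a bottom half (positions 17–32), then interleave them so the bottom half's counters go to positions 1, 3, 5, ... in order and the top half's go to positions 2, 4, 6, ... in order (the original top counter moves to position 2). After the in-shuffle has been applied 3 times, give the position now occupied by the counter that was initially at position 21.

Track the counter's position through each in-shuffle:
21 → 9 → 18 → 3

3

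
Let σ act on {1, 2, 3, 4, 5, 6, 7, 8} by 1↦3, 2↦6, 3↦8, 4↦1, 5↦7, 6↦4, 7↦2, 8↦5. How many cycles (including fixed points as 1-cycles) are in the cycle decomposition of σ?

1

Cycle decomposition: (1 3 8 5 7 2 6 4).
1 cycle.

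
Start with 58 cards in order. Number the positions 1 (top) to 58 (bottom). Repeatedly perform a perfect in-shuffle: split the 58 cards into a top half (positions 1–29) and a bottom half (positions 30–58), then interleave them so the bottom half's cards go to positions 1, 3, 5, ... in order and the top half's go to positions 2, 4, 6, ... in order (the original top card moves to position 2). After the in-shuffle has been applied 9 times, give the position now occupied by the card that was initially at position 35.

43

Track the card's position through each in-shuffle:
35 → 11 → 22 → 44 → 29 → 58 → 57 → 55 → 51 → 43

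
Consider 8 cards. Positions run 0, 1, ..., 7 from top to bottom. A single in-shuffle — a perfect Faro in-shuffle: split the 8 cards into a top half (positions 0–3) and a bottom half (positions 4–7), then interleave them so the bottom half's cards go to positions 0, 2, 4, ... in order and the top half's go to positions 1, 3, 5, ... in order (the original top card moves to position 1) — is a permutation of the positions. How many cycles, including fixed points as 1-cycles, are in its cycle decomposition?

2

Trace each unvisited position around until it returns:
(0 1 3 7 6 4) (2 5)
2 cycles in total.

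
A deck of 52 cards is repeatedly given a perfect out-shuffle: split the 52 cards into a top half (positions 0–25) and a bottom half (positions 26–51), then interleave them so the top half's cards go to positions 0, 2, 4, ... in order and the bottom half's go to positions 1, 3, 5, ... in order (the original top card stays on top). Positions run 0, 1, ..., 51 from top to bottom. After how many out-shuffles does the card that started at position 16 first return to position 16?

8

Follow position 16 under repeated out-shuffles:
16 → 32 → 13 → 26 → 1 → 2 → 4 → 8 → 16
It first returns after 8 out-shuffles.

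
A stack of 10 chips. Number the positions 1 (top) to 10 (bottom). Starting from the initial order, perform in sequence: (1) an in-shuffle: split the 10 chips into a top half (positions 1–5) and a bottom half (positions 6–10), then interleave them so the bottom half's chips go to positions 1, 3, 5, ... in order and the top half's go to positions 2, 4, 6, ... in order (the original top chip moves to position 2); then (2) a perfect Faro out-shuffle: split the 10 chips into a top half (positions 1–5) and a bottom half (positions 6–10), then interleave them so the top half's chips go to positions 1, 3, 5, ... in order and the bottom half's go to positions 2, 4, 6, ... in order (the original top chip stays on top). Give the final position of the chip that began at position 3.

Track the chip from position 3 forward through each operation:
  after op 1 (in-shuffle): 3 → 6
  after op 2 (out-shuffle): 6 → 2

2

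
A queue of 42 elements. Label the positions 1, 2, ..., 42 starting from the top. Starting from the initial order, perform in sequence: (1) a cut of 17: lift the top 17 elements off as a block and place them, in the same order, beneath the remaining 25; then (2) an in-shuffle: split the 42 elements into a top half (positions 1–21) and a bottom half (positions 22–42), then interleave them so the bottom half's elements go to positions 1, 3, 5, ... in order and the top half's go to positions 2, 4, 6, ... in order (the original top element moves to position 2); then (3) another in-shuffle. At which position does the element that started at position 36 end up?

Track the element from position 36 forward through each operation:
  after op 1 (cut 17): 36 → 19
  after op 2 (in-shuffle): 19 → 38
  after op 3 (in-shuffle): 38 → 33

33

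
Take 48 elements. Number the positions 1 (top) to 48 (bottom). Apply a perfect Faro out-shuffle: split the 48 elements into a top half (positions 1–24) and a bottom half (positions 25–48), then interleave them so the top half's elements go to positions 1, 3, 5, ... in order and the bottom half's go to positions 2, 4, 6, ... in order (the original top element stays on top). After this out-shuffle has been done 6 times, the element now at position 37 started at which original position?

Work backwards from position 37, undoing one out-shuffle at a time:
37 ← 19 ← 10 ← 29 ← 15 ← 8 ← 28
So the element now at position 37 started at position 28.

28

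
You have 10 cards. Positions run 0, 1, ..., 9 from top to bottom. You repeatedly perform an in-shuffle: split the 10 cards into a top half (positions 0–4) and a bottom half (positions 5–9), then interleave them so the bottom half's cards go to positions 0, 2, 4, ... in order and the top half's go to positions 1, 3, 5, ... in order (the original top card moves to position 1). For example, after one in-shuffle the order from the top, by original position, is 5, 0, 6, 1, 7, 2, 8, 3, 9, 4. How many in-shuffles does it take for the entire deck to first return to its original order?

The in-shuffle permutes the 10 positions with cycle lengths [10].
Every card is home exactly when every cycle has completed a whole number of laps, i.e. after lcm(10) = 10 in-shuffles.

10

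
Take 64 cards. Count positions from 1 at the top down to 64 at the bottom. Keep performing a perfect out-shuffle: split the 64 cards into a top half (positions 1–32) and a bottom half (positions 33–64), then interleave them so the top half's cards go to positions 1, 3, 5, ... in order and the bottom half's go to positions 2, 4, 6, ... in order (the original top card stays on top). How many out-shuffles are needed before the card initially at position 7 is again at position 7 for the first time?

Follow position 7 under repeated out-shuffles:
7 → 13 → 25 → 49 → 34 → 4 → 7
It first returns after 6 out-shuffles.

6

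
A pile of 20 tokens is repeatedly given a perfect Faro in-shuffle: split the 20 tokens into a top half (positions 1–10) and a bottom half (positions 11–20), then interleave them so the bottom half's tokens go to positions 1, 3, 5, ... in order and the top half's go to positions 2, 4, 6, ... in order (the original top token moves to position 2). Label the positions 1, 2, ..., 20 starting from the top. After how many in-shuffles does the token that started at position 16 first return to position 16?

6

Follow position 16 under repeated in-shuffles:
16 → 11 → 1 → 2 → 4 → 8 → 16
It first returns after 6 in-shuffles.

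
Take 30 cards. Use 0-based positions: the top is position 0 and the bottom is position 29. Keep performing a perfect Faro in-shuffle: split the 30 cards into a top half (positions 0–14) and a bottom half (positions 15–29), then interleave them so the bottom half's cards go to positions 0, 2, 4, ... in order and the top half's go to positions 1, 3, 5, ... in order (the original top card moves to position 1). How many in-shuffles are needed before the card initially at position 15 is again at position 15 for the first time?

5

Follow position 15 under repeated in-shuffles:
15 → 0 → 1 → 3 → 7 → 15
It first returns after 5 in-shuffles.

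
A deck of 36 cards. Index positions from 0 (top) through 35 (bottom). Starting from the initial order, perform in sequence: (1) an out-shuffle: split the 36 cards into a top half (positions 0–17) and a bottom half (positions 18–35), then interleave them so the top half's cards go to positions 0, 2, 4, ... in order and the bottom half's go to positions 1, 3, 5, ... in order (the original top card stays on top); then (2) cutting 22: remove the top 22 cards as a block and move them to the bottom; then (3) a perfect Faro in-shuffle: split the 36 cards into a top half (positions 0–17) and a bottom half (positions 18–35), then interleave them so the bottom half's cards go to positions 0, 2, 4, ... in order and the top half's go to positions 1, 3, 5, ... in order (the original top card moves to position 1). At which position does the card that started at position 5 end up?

Track the card from position 5 forward through each operation:
  after op 1 (out-shuffle): 5 → 10
  after op 2 (cut 22): 10 → 24
  after op 3 (in-shuffle): 24 → 12

12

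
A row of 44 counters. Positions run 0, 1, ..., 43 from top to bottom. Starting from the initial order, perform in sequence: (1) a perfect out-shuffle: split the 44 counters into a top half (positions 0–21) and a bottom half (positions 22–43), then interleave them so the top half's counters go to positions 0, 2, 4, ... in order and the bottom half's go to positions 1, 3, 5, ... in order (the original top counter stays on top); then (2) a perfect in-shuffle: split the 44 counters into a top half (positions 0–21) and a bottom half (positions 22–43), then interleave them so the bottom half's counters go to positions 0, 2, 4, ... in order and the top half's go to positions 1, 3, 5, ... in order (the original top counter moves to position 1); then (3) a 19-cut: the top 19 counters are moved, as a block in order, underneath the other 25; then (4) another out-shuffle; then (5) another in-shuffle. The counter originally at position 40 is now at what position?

Track the counter from position 40 forward through each operation:
  after op 1 (out-shuffle): 40 → 37
  after op 2 (in-shuffle): 37 → 30
  after op 3 (cut 19): 30 → 11
  after op 4 (out-shuffle): 11 → 22
  after op 5 (in-shuffle): 22 → 0

0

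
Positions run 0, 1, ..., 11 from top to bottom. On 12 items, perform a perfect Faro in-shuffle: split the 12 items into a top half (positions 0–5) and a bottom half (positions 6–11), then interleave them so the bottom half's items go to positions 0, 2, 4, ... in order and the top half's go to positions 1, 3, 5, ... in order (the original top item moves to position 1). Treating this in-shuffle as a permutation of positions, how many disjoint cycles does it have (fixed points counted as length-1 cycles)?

1

Trace each unvisited position around until it returns:
(0 1 3 7 2 5 ... len 12)
1 cycle in total.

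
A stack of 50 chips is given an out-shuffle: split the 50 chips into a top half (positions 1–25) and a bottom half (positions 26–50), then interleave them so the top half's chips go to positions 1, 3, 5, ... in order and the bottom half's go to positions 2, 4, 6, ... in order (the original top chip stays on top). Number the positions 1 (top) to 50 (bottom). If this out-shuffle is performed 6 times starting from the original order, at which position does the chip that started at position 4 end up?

46

Track the chip's position through each out-shuffle:
4 → 7 → 13 → 25 → 49 → 48 → 46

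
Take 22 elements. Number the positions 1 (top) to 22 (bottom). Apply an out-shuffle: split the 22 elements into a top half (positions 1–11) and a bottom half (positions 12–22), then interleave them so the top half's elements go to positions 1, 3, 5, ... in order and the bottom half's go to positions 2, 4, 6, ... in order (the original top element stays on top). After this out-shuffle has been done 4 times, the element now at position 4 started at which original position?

13

Work backwards from position 4, undoing one out-shuffle at a time:
4 ← 13 ← 7 ← 4 ← 13
So the element now at position 4 started at position 13.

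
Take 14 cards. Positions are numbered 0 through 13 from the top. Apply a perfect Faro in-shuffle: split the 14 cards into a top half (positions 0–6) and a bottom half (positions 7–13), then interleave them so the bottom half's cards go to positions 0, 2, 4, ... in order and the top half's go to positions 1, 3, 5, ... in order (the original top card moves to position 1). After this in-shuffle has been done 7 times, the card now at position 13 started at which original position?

12

Work backwards from position 13, undoing one in-shuffle at a time:
13 ← 6 ← 10 ← 12 ← 13 ← 6 ← 10 ← 12
So the card now at position 13 started at position 12.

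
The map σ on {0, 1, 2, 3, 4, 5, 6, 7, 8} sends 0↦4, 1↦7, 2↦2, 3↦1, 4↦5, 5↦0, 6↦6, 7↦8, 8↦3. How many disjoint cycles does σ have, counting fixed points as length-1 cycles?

Cycle decomposition: (0 4 5) (1 7 8 3) (2) (6).
4 cycles.

4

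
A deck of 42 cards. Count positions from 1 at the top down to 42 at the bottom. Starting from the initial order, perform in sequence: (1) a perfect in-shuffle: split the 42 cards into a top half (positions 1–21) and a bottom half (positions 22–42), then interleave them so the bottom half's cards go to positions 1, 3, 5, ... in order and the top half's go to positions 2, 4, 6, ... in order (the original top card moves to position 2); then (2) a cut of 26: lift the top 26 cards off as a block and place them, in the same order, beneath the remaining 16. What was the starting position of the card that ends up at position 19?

Undo the operations in reverse order, starting from position 19:
  undo op 2 (cut 26): 19 ← 3
  undo op 1 (in-shuffle, from bottom half): 3 ← 23
So the card at position 19 came from original position 23.

23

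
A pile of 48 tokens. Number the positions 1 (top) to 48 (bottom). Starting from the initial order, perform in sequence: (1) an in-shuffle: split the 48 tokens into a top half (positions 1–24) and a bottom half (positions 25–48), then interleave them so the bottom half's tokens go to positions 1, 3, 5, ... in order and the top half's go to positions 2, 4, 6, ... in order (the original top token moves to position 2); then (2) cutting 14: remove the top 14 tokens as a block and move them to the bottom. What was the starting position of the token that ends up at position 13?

Undo the operations in reverse order, starting from position 13:
  undo op 2 (cut 14): 13 ← 27
  undo op 1 (in-shuffle, from bottom half): 27 ← 38
So the token at position 13 came from original position 38.

38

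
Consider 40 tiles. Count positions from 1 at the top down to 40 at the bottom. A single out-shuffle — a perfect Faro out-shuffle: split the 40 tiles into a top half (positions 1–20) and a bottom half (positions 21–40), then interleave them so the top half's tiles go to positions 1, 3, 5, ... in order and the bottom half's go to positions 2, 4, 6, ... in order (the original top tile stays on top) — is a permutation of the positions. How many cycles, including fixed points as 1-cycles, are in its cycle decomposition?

Trace each unvisited position around until it returns:
(1) (2 3 5 9 17 33 ... len 12) (4 7 13 25 10 19 ... len 12) (8 15 29 18 35 30 ... len 12) (14 27) (40)
6 cycles in total.

6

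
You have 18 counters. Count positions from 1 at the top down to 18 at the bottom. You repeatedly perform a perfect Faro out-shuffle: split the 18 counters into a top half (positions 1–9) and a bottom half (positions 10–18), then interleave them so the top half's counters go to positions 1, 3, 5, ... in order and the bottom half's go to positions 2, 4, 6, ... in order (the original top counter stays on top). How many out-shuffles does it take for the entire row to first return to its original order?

The out-shuffle permutes the 18 positions with cycle lengths [1, 1, 8, 8].
Every counter is home exactly when every cycle has completed a whole number of laps, i.e. after lcm(1, 8) = 8 out-shuffles.

8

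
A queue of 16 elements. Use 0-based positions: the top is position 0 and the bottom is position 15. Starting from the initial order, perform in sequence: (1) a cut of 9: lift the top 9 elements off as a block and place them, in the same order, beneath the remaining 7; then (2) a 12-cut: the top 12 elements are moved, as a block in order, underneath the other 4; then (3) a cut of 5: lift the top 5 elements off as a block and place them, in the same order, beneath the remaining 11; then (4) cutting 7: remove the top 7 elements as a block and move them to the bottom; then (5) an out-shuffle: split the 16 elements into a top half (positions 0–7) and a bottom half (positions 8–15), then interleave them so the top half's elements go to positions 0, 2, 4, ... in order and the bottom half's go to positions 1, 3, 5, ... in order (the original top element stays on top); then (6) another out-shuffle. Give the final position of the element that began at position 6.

5

Track the element from position 6 forward through each operation:
  after op 1 (cut 9): 6 → 13
  after op 2 (cut 12): 13 → 1
  after op 3 (cut 5): 1 → 12
  after op 4 (cut 7): 12 → 5
  after op 5 (out-shuffle): 5 → 10
  after op 6 (out-shuffle): 10 → 5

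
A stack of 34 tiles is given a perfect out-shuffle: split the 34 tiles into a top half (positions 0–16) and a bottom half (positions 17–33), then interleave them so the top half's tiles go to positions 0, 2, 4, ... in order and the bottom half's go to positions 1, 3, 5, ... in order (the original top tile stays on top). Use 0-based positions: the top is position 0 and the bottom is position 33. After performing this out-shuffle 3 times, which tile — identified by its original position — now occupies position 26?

28

Work backwards from position 26, undoing one out-shuffle at a time:
26 ← 13 ← 23 ← 28
So the tile now at position 26 started at position 28.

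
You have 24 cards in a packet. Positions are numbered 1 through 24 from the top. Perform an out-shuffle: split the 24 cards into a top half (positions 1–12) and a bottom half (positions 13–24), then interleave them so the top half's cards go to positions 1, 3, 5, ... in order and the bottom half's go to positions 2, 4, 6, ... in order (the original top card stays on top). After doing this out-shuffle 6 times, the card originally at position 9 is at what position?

7

Track the card's position through each out-shuffle:
9 → 17 → 10 → 19 → 14 → 4 → 7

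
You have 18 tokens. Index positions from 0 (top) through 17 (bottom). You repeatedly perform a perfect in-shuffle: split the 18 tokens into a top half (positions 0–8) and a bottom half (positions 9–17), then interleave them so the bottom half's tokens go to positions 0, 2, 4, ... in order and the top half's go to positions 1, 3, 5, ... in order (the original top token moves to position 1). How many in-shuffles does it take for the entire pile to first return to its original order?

The in-shuffle permutes the 18 positions with cycle lengths [18].
Every token is home exactly when every cycle has completed a whole number of laps, i.e. after lcm(18) = 18 in-shuffles.

18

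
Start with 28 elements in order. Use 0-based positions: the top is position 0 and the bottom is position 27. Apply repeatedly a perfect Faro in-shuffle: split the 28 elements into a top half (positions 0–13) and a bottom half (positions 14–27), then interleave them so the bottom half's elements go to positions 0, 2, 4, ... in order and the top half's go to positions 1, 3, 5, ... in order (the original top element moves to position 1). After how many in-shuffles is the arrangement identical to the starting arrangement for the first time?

28

The in-shuffle permutes the 28 positions with cycle lengths [28].
Every element is home exactly when every cycle has completed a whole number of laps, i.e. after lcm(28) = 28 in-shuffles.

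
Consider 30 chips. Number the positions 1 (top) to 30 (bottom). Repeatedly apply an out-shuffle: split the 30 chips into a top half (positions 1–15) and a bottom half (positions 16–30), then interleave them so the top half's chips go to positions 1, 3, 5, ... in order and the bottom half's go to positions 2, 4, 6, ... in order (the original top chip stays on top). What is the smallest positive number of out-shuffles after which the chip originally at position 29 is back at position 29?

Follow position 29 under repeated out-shuffles:
29 → 28 → 26 → 22 → 14 → 27 → 24 → 18 → ... → 29 (length 28)
It first returns after 28 out-shuffles.

28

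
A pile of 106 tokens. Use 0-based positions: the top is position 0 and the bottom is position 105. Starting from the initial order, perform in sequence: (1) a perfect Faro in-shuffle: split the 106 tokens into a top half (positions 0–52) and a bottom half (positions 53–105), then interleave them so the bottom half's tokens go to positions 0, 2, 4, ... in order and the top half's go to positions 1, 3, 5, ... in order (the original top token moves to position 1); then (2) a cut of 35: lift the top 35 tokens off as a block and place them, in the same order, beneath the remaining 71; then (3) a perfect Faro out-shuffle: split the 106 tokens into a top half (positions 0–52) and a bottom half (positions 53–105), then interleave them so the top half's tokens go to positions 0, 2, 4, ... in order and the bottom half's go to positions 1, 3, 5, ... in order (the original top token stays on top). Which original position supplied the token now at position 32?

Undo the operations in reverse order, starting from position 32:
  undo op 3 (out-shuffle, from top half): 32 ← 16
  undo op 2 (cut 35): 16 ← 51
  undo op 1 (in-shuffle, from top half): 51 ← 25
So the token at position 32 came from original position 25.

25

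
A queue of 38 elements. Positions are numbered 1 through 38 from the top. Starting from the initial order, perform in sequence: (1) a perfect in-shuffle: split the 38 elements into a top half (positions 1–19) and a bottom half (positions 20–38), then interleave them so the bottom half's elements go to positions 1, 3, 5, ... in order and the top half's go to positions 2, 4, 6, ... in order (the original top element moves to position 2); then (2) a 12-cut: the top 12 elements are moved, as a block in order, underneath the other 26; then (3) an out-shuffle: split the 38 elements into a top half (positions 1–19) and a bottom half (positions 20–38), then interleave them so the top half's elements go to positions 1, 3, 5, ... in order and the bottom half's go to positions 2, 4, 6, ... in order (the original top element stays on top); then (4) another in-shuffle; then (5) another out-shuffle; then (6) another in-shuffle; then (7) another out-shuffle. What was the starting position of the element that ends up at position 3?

21

Undo the operations in reverse order, starting from position 3:
  undo op 7 (out-shuffle, from top half): 3 ← 2
  undo op 6 (in-shuffle, from top half): 2 ← 1
  undo op 5 (out-shuffle, from top half): 1 ← 1
  undo op 4 (in-shuffle, from bottom half): 1 ← 20
  undo op 3 (out-shuffle, from bottom half): 20 ← 29
  undo op 2 (cut 12): 29 ← 3
  undo op 1 (in-shuffle, from bottom half): 3 ← 21
So the element at position 3 came from original position 21.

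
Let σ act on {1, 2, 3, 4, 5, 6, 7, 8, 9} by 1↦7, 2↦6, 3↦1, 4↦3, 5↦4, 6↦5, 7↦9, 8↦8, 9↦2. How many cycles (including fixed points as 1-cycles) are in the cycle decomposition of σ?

2

Cycle decomposition: (1 7 9 2 6 5 4 3) (8).
2 cycles.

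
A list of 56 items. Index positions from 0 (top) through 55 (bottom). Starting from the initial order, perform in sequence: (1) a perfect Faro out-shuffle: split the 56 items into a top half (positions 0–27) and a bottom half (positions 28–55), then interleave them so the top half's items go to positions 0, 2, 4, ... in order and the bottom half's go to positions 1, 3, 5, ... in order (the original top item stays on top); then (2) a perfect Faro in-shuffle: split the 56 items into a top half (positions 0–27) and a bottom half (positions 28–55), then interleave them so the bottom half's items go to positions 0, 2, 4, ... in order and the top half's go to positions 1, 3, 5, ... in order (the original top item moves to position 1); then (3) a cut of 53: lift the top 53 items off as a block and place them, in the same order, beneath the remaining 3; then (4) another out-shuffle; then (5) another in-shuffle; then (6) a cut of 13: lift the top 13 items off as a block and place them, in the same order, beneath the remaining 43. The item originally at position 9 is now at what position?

38

Track the item from position 9 forward through each operation:
  after op 1 (out-shuffle): 9 → 18
  after op 2 (in-shuffle): 18 → 37
  after op 3 (cut 53): 37 → 40
  after op 4 (out-shuffle): 40 → 25
  after op 5 (in-shuffle): 25 → 51
  after op 6 (cut 13): 51 → 38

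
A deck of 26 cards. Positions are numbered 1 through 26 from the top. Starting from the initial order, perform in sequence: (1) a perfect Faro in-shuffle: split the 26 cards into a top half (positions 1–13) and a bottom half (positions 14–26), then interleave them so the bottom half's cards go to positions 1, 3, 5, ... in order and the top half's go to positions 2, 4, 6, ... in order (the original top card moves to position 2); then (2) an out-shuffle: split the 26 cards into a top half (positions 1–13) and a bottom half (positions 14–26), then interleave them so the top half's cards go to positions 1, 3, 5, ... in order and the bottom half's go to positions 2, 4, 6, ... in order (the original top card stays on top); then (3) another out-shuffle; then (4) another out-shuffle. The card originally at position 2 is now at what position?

Track the card from position 2 forward through each operation:
  after op 1 (in-shuffle): 2 → 4
  after op 2 (out-shuffle): 4 → 7
  after op 3 (out-shuffle): 7 → 13
  after op 4 (out-shuffle): 13 → 25

25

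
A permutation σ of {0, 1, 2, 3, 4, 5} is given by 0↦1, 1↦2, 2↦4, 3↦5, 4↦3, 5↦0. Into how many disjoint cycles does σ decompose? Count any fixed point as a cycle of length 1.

Cycle decomposition: (0 1 2 4 3 5).
1 cycle.

1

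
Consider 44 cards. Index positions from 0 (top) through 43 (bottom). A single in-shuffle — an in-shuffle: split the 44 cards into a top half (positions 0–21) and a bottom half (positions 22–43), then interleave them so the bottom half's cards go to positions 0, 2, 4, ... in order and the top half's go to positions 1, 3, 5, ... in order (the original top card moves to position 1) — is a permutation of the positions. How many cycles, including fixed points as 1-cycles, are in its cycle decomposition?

7

Trace each unvisited position around until it returns:
(0 1 3 7 15 31 ... len 12) (2 5 11 23) (4 9 19 39 34 24) (6 13 27 10 21 43 ... len 12) (8 17 35 26) (14 29) (20 41 38 32)
7 cycles in total.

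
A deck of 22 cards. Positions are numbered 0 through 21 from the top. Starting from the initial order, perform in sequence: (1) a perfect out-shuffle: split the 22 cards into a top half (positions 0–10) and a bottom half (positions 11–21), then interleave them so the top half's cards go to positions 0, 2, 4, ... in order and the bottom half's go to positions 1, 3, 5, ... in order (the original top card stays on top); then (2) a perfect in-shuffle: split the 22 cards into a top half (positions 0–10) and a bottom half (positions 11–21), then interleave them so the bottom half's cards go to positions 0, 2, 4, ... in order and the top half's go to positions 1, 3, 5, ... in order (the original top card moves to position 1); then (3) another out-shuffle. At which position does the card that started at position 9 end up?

7

Track the card from position 9 forward through each operation:
  after op 1 (out-shuffle): 9 → 18
  after op 2 (in-shuffle): 18 → 14
  after op 3 (out-shuffle): 14 → 7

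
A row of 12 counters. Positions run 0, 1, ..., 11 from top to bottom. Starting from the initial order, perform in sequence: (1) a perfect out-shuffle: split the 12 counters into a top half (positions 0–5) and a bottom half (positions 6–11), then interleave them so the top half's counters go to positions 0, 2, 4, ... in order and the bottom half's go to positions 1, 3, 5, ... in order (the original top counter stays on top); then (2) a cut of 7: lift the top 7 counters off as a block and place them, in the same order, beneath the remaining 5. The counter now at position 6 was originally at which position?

6

Undo the operations in reverse order, starting from position 6:
  undo op 2 (cut 7): 6 ← 1
  undo op 1 (out-shuffle, from bottom half): 1 ← 6
So the counter at position 6 came from original position 6.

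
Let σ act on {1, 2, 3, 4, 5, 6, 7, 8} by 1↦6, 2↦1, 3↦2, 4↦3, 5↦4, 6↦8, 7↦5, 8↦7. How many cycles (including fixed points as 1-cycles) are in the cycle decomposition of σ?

1

Cycle decomposition: (1 6 8 7 5 4 3 2).
1 cycle.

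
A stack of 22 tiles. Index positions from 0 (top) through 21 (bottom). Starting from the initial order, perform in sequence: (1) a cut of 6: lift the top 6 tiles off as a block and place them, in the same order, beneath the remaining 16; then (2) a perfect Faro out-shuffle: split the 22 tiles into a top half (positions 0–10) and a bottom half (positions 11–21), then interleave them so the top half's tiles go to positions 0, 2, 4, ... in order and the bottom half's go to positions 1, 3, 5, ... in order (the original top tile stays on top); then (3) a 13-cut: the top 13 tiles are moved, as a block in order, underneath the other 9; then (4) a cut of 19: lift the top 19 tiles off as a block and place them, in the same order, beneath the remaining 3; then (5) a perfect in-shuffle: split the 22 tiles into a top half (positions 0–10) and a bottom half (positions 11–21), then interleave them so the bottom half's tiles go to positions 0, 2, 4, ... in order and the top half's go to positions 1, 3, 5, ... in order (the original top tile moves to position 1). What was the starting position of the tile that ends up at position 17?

15

Undo the operations in reverse order, starting from position 17:
  undo op 5 (in-shuffle, from top half): 17 ← 8
  undo op 4 (cut 19): 8 ← 5
  undo op 3 (cut 13): 5 ← 18
  undo op 2 (out-shuffle, from top half): 18 ← 9
  undo op 1 (cut 6): 9 ← 15
So the tile at position 17 came from original position 15.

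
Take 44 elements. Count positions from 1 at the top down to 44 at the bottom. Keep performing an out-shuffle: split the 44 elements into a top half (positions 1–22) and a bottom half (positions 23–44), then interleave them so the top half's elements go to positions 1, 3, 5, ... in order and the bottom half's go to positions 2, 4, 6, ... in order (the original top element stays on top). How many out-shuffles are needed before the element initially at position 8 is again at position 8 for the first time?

Follow position 8 under repeated out-shuffles:
8 → 15 → 29 → 14 → 27 → 10 → 19 → 37 → 30 → 16 → 31 → 18 → 35 → 26 → 8
It first returns after 14 out-shuffles.

14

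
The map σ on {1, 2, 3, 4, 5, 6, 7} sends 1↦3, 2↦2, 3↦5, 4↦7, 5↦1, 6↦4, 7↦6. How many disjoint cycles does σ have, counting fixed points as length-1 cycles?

3

Cycle decomposition: (1 3 5) (2) (4 7 6).
3 cycles.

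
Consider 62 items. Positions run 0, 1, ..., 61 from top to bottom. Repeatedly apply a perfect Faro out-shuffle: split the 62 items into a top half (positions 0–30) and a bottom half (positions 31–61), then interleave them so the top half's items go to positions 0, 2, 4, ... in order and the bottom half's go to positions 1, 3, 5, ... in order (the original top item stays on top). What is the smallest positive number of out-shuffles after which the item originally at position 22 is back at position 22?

60

Follow position 22 under repeated out-shuffles:
22 → 44 → 27 → 54 → 47 → 33 → 5 → 10 → ... → 22 (length 60)
It first returns after 60 out-shuffles.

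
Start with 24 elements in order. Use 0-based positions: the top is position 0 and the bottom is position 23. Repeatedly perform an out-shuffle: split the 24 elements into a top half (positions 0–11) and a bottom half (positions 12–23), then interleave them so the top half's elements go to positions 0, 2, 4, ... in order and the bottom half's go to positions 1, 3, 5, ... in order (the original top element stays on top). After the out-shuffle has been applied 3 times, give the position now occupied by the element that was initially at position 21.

Track the element's position through each out-shuffle:
21 → 19 → 15 → 7

7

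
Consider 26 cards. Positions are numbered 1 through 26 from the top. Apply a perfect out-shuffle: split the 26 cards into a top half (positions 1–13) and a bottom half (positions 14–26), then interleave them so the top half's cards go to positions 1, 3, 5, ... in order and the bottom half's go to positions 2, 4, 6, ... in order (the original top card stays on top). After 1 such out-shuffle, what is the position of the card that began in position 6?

11

Track the card's position through each out-shuffle:
6 → 11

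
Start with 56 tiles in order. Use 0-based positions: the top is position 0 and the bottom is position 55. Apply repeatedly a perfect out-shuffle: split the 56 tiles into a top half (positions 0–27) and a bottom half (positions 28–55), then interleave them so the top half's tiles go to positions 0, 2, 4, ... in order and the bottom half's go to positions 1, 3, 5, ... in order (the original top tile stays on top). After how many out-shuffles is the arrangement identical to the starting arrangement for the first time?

The out-shuffle permutes the 56 positions with cycle lengths [1, 1, 4, 10, 20, 20].
Every tile is home exactly when every cycle has completed a whole number of laps, i.e. after lcm(1, 4, 10, 20) = 20 out-shuffles.

20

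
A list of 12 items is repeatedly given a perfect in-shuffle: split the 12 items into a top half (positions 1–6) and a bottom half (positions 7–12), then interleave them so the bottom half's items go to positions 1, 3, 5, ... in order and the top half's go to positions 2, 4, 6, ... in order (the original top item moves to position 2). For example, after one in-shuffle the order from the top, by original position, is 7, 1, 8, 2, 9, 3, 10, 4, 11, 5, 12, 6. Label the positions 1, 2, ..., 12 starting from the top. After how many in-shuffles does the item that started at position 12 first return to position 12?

12

Follow position 12 under repeated in-shuffles:
12 → 11 → 9 → 5 → 10 → 7 → 1 → 2 → 4 → 8 → 3 → 6 → 12
It first returns after 12 in-shuffles.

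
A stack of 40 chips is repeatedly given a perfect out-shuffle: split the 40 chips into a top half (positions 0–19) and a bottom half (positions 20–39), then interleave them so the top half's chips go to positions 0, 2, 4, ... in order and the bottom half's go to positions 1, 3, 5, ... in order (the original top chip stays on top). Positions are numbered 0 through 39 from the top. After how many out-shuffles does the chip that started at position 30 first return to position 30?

Follow position 30 under repeated out-shuffles:
30 → 21 → 3 → 6 → 12 → 24 → 9 → 18 → 36 → 33 → 27 → 15 → 30
It first returns after 12 out-shuffles.

12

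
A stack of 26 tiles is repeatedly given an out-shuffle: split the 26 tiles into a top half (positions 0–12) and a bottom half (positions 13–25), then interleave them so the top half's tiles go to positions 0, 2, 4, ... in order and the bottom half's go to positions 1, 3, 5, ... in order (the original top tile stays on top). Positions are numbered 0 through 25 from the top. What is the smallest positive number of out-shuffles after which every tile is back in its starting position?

20

The out-shuffle permutes the 26 positions with cycle lengths [1, 1, 4, 20].
Every tile is home exactly when every cycle has completed a whole number of laps, i.e. after lcm(1, 4, 20) = 20 out-shuffles.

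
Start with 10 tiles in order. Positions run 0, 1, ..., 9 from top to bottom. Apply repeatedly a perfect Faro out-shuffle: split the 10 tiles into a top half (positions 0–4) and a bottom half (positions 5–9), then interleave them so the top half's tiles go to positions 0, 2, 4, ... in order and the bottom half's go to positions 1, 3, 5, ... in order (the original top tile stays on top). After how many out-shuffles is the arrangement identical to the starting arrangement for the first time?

6

The out-shuffle permutes the 10 positions with cycle lengths [1, 1, 2, 6].
Every tile is home exactly when every cycle has completed a whole number of laps, i.e. after lcm(1, 2, 6) = 6 out-shuffles.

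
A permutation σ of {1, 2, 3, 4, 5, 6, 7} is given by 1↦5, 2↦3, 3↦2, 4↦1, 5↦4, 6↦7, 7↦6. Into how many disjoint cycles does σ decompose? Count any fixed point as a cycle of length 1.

Cycle decomposition: (1 5 4) (2 3) (6 7).
3 cycles.

3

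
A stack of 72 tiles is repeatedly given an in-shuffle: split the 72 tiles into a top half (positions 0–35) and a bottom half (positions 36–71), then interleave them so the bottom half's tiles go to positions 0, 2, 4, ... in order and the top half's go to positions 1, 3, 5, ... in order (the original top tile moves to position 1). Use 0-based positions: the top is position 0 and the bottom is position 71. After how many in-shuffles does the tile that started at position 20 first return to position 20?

Follow position 20 under repeated in-shuffles:
20 → 41 → 10 → 21 → 43 → 14 → 29 → 59 → 46 → 20
It first returns after 9 in-shuffles.

9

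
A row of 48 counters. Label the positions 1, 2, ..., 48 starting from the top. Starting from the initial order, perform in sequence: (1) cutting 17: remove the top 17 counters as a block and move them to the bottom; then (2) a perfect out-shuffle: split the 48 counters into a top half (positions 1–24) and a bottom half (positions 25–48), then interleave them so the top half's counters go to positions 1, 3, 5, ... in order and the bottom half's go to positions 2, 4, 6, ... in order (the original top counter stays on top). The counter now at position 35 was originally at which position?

Undo the operations in reverse order, starting from position 35:
  undo op 2 (out-shuffle, from top half): 35 ← 18
  undo op 1 (cut 17): 18 ← 35
So the counter at position 35 came from original position 35.

35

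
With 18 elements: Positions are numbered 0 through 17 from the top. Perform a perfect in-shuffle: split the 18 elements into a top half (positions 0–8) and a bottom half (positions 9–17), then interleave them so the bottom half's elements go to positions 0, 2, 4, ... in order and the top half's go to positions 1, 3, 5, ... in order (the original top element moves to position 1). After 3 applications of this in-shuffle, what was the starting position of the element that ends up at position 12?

Work backwards from position 12, undoing one in-shuffle at a time:
12 ← 15 ← 7 ← 3
So the element now at position 12 started at position 3.

3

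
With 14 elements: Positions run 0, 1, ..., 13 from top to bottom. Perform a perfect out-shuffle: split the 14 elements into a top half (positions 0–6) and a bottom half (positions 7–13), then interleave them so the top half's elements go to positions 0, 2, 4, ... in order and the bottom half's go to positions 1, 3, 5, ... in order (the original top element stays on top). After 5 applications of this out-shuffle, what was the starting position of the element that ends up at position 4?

Work backwards from position 4, undoing one out-shuffle at a time:
4 ← 2 ← 1 ← 7 ← 10 ← 5
So the element now at position 4 started at position 5.

5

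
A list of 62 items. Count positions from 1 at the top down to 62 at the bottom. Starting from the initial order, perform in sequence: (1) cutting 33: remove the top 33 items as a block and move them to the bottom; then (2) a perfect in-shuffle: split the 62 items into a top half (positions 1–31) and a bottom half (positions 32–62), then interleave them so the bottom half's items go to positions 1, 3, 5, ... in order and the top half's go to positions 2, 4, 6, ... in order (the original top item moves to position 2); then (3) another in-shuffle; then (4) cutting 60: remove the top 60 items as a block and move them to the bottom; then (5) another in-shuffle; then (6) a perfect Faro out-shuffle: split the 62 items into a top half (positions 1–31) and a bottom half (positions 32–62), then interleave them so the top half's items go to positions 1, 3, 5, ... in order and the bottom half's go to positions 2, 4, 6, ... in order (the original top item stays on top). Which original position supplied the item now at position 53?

Undo the operations in reverse order, starting from position 53:
  undo op 6 (out-shuffle, from top half): 53 ← 27
  undo op 5 (in-shuffle, from bottom half): 27 ← 45
  undo op 4 (cut 60): 45 ← 43
  undo op 3 (in-shuffle, from bottom half): 43 ← 53
  undo op 2 (in-shuffle, from bottom half): 53 ← 58
  undo op 1 (cut 33): 58 ← 29
So the item at position 53 came from original position 29.

29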